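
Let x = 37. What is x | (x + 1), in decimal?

x = 100101 = 37
x + 1 = 100110
OR    = 100111 = 39
(x | (x + 1) sets the lowest cleared bit.)

39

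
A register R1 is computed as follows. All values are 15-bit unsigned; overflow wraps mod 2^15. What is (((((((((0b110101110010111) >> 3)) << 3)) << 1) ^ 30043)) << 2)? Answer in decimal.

0b110101110010111 = 110101110010111
→ >> 3 → 000110101110010 = 3442
→ << 3 (mod 2^15) → 110101110010000 = 27536
→ << 1 (mod 2^15) → 101011100100000 = 22304
30043 = 111010101011011
→ ^ → 010001001111011 = 8827
→ << 2 (mod 2^15) → 000100111101100 = 2540

2540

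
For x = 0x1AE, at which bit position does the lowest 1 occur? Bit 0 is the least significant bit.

1

0x1AE = 110101110
Trailing zeros: 1, so the lowest set bit is bit 1 (value 2).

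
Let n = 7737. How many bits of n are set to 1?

8

7737 = 1111000111001
Count the 1s: 1 + 1 + 1 + 1 + 1 + 1 + 1 + 1 = 8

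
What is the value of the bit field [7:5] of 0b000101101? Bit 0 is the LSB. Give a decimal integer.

v = 000101101
Shift right by 5: 0001
Mask low 3 bits: 001 = 1

1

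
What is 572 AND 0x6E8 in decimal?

572 = 01000111100
0x6E8 = 11011101000
AND → 01000101000 = 552

552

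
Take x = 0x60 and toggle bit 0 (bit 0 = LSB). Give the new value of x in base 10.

x = 01100000
bit 0 is currently 0; toggle it via x ^ (1 << 0) = x ^ 1
→ 01100001 = 97

97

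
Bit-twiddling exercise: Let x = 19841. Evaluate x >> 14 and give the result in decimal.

1

19841 = 100110110000001
shift right by 14 → 000000000000001 = 1
(equivalently, floor(19841 / 16384))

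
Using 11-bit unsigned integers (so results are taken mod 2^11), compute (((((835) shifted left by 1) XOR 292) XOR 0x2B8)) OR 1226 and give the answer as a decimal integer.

835 = 01101000011
→ shifted left by 1 (mod 2^11) → 11010000110 = 1670
292 = 00100100100
→ XOR → 11110100010 = 1954
0x2B8 = 01010111000
→ XOR → 10100011010 = 1306
1226 = 10011001010
→ OR → 10111011010 = 1498

1498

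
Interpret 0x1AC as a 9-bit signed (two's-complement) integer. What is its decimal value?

pattern = 110101100 (MSB is 1 ⇒ negative)
Invert: 001010011, add 1 → 001010100 = 84, so the value is -84.
(Equivalently: 428 - 2^9 = 428 - 512 = -84.)

-84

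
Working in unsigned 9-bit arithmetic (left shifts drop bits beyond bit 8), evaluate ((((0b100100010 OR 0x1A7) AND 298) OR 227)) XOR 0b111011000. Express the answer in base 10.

59

0b100100010 = 100100010
0x1A7 = 110100111
→ OR → 110100111 = 423
298 = 100101010
→ AND → 100100010 = 290
227 = 011100011
→ OR → 111100011 = 483
0b111011000 = 111011000
→ XOR → 000111011 = 59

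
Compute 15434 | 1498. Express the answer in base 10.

15834

15434 = 11110001001010
1498 = 00010111011010
 OR → 11110111011010 = 15834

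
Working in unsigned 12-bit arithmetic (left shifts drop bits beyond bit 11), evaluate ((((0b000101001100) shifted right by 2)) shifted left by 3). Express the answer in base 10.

0b000101001100 = 000101001100
→ shifted right by 2 → 000001010011 = 83
→ shifted left by 3 (mod 2^12) → 001010011000 = 664

664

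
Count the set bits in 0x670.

0x670 = 11001110000
Count the 1s: 1 + 1 + 1 + 1 + 1 = 5

5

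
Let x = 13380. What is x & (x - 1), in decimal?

x = 11010001000100 = 13380
x - 1 = 11010001000011
AND   = 11010001000000 = 13376
(x & (x - 1) clears the lowest set bit of x.)

13376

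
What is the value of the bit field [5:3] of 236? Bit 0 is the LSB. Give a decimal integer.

v = 00011101100
Shift right by 3: 00011101
Mask low 3 bits: 101 = 5

5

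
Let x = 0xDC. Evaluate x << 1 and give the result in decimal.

440

0xDC = 011011100
shift left by 1 → 110111000 = 440
(equivalently, 220 × 2^1 = 220 × 2)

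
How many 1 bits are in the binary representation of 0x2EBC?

9

0x2EBC = 10111010111100
Count the 1s: 1 + 1 + 1 + 1 + 1 + 1 + 1 + 1 + 1 = 9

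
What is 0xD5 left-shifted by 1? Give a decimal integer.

0xD5 = 011010101
shift left by 1 → 110101010 = 426
(equivalently, 213 × 2^1 = 213 × 2)

426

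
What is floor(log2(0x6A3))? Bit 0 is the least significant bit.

0x6A3 = 11010100011
The topmost 1 is at position 10 (since 2^10 = 1024 ≤ 1699 < 2048).

10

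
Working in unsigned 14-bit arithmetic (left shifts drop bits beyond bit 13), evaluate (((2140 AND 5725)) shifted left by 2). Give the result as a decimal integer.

368

2140 = 00100001011100
5725 = 01011001011101
→ AND → 00000001011100 = 92
→ shifted left by 2 (mod 2^14) → 00000101110000 = 368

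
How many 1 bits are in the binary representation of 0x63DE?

0x63DE = 110001111011110
Count the 1s: 1 + 1 + 1 + 1 + 1 + 1 + 1 + 1 + 1 + 1 = 10

10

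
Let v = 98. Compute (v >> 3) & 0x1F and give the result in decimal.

12

v = 0001100010
Shift right by 3: 0001100
Mask low 5 bits: 01100 = 12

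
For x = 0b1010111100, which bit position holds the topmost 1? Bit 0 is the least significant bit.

9

0b1010111100 = 1010111100
The topmost 1 is at position 9 (since 2^9 = 512 ≤ 700 < 1024).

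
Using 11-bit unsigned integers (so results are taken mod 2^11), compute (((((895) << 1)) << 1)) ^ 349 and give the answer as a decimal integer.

895 = 01101111111
→ << 1 (mod 2^11) → 11011111110 = 1790
→ << 1 (mod 2^11) → 10111111100 = 1532
349 = 00101011101
→ ^ → 10010100001 = 1185

1185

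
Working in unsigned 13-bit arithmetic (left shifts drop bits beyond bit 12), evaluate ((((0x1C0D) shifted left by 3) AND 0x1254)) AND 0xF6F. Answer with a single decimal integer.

64

0x1C0D = 1110000001101
→ shifted left by 3 (mod 2^13) → 0000001101000 = 104
0x1254 = 1001001010100
→ AND → 0000001000000 = 64
0xF6F = 0111101101111
→ AND → 0000001000000 = 64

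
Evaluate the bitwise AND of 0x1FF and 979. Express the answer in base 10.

467

0x1FF = 0111111111
979 = 1111010011
AND → 0111010011 = 467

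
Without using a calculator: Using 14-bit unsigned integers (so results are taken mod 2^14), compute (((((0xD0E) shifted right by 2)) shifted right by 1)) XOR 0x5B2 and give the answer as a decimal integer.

0xD0E = 00110100001110
→ shifted right by 2 → 00001101000011 = 835
→ shifted right by 1 → 00000110100001 = 417
0x5B2 = 00010110110010
→ XOR → 00010000010011 = 1043

1043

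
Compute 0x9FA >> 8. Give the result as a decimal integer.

0x9FA = 100111111010
shift right by 8 → 000000001001 = 9
(equivalently, floor(2554 / 256))

9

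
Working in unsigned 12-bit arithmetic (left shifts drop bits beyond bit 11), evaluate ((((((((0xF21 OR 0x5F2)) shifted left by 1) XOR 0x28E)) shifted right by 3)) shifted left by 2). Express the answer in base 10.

0xF21 = 111100100001
0x5F2 = 010111110010
→ OR → 111111110011 = 4083
→ shifted left by 1 (mod 2^12) → 111111100110 = 4070
0x28E = 001010001110
→ XOR → 110101101000 = 3432
→ shifted right by 3 → 000110101101 = 429
→ shifted left by 2 (mod 2^12) → 011010110100 = 1716

1716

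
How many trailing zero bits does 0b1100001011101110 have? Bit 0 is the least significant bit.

0b1100001011101110 = 1100001011101110
Trailing zeros: 1, so the lowest set bit is bit 1 (value 2).

1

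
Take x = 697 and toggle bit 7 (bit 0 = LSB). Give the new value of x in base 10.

569

x = 01010111001
bit 7 is currently 1; toggle it via x ^ (1 << 7) = x ^ 128
→ 01000111001 = 569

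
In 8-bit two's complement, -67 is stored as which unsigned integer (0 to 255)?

67 in 8 bits: 01000011
Invert: 10111100
Add 1:  10111101 = 189
(Check: 2^8 - 67 = 256 - 67 = 189.)

189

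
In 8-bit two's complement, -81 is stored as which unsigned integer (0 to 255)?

81 in 8 bits: 01010001
Invert: 10101110
Add 1:  10101111 = 175
(Check: 2^8 - 81 = 256 - 81 = 175.)

175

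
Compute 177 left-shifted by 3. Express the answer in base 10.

1416

177 = 00010110001
shift left by 3 → 10110001000 = 1416
(equivalently, 177 × 2^3 = 177 × 8)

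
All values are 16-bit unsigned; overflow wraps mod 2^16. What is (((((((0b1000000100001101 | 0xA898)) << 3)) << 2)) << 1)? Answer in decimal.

26432

0b1000000100001101 = 1000000100001101
0xA898 = 1010100010011000
→ | → 1010100110011101 = 43421
→ << 3 (mod 2^16) → 0100110011101000 = 19688
→ << 2 (mod 2^16) → 0011001110100000 = 13216
→ << 1 (mod 2^16) → 0110011101000000 = 26432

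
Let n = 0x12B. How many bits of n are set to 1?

5

0x12B = 100101011
Count the 1s: 1 + 1 + 1 + 1 + 1 = 5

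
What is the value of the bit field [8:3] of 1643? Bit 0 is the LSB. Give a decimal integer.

v = 11001101011
Shift right by 3: 11001101
Mask low 6 bits: 001101 = 13

13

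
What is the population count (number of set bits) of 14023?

14023 = 11011011000111
Count the 1s: 1 + 1 + 1 + 1 + 1 + 1 + 1 + 1 + 1 = 9

9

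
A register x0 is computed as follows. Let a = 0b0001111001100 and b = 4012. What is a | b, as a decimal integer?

4076

a = 001111001100
4012 = 111110101100
 OR → 111111101100 = 4076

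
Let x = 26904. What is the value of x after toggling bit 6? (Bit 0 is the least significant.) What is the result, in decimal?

26968

x = 0110100100011000
bit 6 is currently 0; toggle it via x ^ (1 << 6) = x ^ 64
→ 0110100101011000 = 26968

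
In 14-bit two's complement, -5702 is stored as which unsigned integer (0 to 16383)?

5702 in 14 bits: 01011001000110
Invert: 10100110111001
Add 1:  10100110111010 = 10682
(Check: 2^14 - 5702 = 16384 - 5702 = 10682.)

10682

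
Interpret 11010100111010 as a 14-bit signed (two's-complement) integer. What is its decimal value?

-2758

pattern = 11010100111010 (MSB is 1 ⇒ negative)
Invert: 00101011000101, add 1 → 00101011000110 = 2758, so the value is -2758.
(Equivalently: 13626 - 2^14 = 13626 - 16384 = -2758.)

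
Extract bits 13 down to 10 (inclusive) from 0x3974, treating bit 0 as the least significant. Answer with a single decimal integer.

v = 011100101110100
Shift right by 10: 01110
Mask low 4 bits: 1110 = 14

14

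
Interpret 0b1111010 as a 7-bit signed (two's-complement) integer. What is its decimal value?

pattern = 1111010 (MSB is 1 ⇒ negative)
Invert: 0000101, add 1 → 0000110 = 6, so the value is -6.
(Equivalently: 122 - 2^7 = 122 - 128 = -6.)

-6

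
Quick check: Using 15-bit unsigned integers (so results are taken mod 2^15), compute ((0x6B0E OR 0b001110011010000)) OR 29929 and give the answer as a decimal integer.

0x6B0E = 110101100001110
0b001110011010000 = 001110011010000
→ OR → 111111111011110 = 32734
29929 = 111010011101001
→ OR → 111111111111111 = 32767

32767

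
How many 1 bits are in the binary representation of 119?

6

119 = 1110111
Count the 1s: 1 + 1 + 1 + 1 + 1 + 1 = 6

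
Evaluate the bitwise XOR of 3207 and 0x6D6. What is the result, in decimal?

2641

3207 = 110010000111
0x6D6 = 011011010110
XOR → 101001010001 = 2641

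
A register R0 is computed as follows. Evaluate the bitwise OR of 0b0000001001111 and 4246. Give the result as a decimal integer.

4319

a = 0000001001111
4246 = 1000010010110
 OR → 1000011011111 = 4319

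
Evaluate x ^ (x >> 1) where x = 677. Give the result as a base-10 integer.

1015

x = 1010100101 = 677
x>>1 = 0101010010
XOR  = 1111110111 = 1015
(x ^ (x >> 1) gives the standard binary-reflected Gray code of x.)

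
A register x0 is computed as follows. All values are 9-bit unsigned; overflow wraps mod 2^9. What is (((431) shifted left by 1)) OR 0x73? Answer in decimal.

431 = 110101111
→ shifted left by 1 (mod 2^9) → 101011110 = 350
0x73 = 001110011
→ OR → 101111111 = 383

383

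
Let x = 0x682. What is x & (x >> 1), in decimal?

x = 11010000010 = 1666
x>>1 = 01101000001
AND  = 01000000000 = 512
(x & (x >> 1) has a 1 wherever x has two consecutive 1 bits.)

512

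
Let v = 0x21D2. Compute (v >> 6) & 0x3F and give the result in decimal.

7

v = 010000111010010
Shift right by 6: 010000111
Mask low 6 bits: 000111 = 7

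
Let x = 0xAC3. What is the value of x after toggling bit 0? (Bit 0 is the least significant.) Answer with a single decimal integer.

2754

x = 0101011000011
bit 0 is currently 1; toggle it via x ^ (1 << 0) = x ^ 1
→ 0101011000010 = 2754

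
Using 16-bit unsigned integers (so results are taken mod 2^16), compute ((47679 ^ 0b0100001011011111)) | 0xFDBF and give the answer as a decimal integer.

65023

47679 = 1011101000111111
0b0100001011011111 = 0100001011011111
→ ^ → 1111100011100000 = 63712
0xFDBF = 1111110110111111
→ | → 1111110111111111 = 65023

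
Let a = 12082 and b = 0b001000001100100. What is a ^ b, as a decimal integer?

12082 = 10111100110010
b = 01000001100100
XOR → 11111101010110 = 16214

16214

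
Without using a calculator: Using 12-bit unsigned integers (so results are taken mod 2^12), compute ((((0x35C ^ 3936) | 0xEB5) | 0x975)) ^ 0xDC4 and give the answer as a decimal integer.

569

0x35C = 001101011100
3936 = 111101100000
→ ^ → 110000111100 = 3132
0xEB5 = 111010110101
→ | → 111010111101 = 3773
0x975 = 100101110101
→ | → 111111111101 = 4093
0xDC4 = 110111000100
→ ^ → 001000111001 = 569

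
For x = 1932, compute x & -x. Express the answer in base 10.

x = 11110001100 = 1932
-x (two's complement) = …00001110100
AND   = 00000000100 = 4
(x & -x isolates the lowest set bit of x.)

4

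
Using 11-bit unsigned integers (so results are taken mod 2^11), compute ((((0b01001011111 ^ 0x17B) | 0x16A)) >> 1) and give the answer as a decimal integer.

439

0b01001011111 = 01001011111
0x17B = 00101111011
→ ^ → 01100100100 = 804
0x16A = 00101101010
→ | → 01101101110 = 878
→ >> 1 → 00110110111 = 439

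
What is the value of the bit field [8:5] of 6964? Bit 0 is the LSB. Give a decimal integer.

v = 1101100110100
Shift right by 5: 11011001
Mask low 4 bits: 1001 = 9

9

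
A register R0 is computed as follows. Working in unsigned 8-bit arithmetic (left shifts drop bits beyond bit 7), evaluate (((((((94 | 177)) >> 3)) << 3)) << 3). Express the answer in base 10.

94 = 01011110
177 = 10110001
→ | → 11111111 = 255
→ >> 3 → 00011111 = 31
→ << 3 (mod 2^8) → 11111000 = 248
→ << 3 (mod 2^8) → 11000000 = 192

192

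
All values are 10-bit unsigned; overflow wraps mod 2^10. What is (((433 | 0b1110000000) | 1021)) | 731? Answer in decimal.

1023

433 = 0110110001
0b1110000000 = 1110000000
→ | → 1110110001 = 945
1021 = 1111111101
→ | → 1111111101 = 1021
731 = 1011011011
→ | → 1111111111 = 1023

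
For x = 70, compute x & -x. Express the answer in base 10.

2

x = 1000110 = 70
-x (two's complement) = …0111010
AND   = 0000010 = 2
(x & -x isolates the lowest set bit of x.)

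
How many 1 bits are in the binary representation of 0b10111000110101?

n = 10111000110101
Count the 1s: 1 + 1 + 1 + 1 + 1 + 1 + 1 + 1 = 8

8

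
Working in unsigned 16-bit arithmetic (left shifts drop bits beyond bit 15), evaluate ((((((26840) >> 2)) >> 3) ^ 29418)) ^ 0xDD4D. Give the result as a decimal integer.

44257

26840 = 0110100011011000
→ >> 2 → 0001101000110110 = 6710
→ >> 3 → 0000001101000110 = 838
29418 = 0111001011101010
→ ^ → 0111000110101100 = 29100
0xDD4D = 1101110101001101
→ ^ → 1010110011100001 = 44257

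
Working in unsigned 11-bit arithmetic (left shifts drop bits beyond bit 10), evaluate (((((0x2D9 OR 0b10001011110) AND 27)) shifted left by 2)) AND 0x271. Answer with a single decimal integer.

96

0x2D9 = 01011011001
0b10001011110 = 10001011110
→ OR → 11011011111 = 1759
27 = 00000011011
→ AND → 00000011011 = 27
→ shifted left by 2 (mod 2^11) → 00001101100 = 108
0x271 = 01001110001
→ AND → 00001100000 = 96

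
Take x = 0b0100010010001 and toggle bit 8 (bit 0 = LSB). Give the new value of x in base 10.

2449

x = 0100010010001
bit 8 is currently 0; toggle it via x ^ (1 << 8) = x ^ 256
→ 0100110010001 = 2449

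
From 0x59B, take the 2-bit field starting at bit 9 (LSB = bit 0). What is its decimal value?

2

v = 00010110011011
Shift right by 9: 00010
Mask low 2 bits: 10 = 2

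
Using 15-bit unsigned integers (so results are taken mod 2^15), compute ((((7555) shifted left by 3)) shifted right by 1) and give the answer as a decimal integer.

13836

7555 = 001110110000011
→ shifted left by 3 (mod 2^15) → 110110000011000 = 27672
→ shifted right by 1 → 011011000001100 = 13836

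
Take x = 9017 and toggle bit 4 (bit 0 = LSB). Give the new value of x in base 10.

x = 10001100111001
bit 4 is currently 1; toggle it via x ^ (1 << 4) = x ^ 16
→ 10001100101001 = 9001

9001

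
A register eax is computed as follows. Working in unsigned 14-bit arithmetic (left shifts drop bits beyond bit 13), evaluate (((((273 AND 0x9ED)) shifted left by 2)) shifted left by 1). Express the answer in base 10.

273 = 00000100010001
0x9ED = 00100111101101
→ AND → 00000100000001 = 257
→ shifted left by 2 (mod 2^14) → 00010000000100 = 1028
→ shifted left by 1 (mod 2^14) → 00100000001000 = 2056

2056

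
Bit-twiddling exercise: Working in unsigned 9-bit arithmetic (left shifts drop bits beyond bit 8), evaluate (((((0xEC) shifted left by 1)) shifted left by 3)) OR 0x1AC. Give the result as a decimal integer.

0xEC = 011101100
→ shifted left by 1 (mod 2^9) → 111011000 = 472
→ shifted left by 3 (mod 2^9) → 011000000 = 192
0x1AC = 110101100
→ OR → 111101100 = 492

492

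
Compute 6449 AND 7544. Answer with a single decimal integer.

6448

6449 = 1100100110001
7544 = 1110101111000
AND → 1100100110000 = 6448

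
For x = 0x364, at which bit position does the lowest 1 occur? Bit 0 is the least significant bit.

0x364 = 1101100100
Trailing zeros: 2, so the lowest set bit is bit 2 (value 4).

2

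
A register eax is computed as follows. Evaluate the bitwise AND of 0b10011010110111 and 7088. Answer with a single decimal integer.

a = 10011010110111
7088 = 01101110110000
AND → 00001010110000 = 688

688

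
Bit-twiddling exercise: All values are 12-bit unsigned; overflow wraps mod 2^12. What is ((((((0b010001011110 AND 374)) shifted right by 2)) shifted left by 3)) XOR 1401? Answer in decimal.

1489

0b010001011110 = 010001011110
374 = 000101110110
→ AND → 000001010110 = 86
→ shifted right by 2 → 000000010101 = 21
→ shifted left by 3 (mod 2^12) → 000010101000 = 168
1401 = 010101111001
→ XOR → 010111010001 = 1489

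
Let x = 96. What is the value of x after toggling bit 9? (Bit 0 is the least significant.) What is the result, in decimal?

x = 00001100000
bit 9 is currently 0; toggle it via x ^ (1 << 9) = x ^ 512
→ 01001100000 = 608

608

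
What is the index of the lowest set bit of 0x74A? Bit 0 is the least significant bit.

0x74A = 11101001010
Trailing zeros: 1, so the lowest set bit is bit 1 (value 2).

1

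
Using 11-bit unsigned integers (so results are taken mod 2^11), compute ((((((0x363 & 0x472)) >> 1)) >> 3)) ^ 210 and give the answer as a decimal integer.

0x363 = 01101100011
0x472 = 10001110010
→ & → 00001100010 = 98
→ >> 1 → 00000110001 = 49
→ >> 3 → 00000000110 = 6
210 = 00011010010
→ ^ → 00011010100 = 212

212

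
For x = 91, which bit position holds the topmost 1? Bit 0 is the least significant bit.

6

91 = 1011011
The topmost 1 is at position 6 (since 2^6 = 64 ≤ 91 < 128).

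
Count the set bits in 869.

6

869 = 1101100101
Count the 1s: 1 + 1 + 1 + 1 + 1 + 1 = 6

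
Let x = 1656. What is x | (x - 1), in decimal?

1663

x = 11001111000 = 1656
x - 1 = 11001110111
OR    = 11001111111 = 1663
(x | (x - 1) sets all bits below the lowest set bit.)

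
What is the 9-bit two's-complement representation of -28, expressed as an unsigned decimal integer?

28 in 9 bits: 000011100
Invert: 111100011
Add 1:  111100100 = 484
(Check: 2^9 - 28 = 512 - 28 = 484.)

484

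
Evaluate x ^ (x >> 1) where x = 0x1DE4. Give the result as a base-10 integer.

4886

x = 1110111100100 = 7652
x>>1 = 0111011110010
XOR  = 1001100010110 = 4886
(x ^ (x >> 1) gives the standard binary-reflected Gray code of x.)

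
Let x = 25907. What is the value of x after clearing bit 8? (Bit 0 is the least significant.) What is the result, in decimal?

25651

x = 110010100110011
bit 8 is currently 1; clear it via x & ~(1 << 8) = x & ~256
→ 110010000110011 = 25651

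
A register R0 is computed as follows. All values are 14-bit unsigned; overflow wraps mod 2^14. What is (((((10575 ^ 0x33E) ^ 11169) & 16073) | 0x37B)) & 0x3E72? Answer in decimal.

10575 = 10100101001111
0x33E = 00001100111110
→ ^ → 10101001110001 = 10865
11169 = 10101110100001
→ ^ → 00000111010000 = 464
16073 = 11111011001001
→ & → 00000011000000 = 192
0x37B = 00001101111011
→ | → 00001111111011 = 1019
0x3E72 = 11111001110010
→ & → 00001001110010 = 626

626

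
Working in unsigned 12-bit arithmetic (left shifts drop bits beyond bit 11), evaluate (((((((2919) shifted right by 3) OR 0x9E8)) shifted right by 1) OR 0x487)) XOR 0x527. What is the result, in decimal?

464

2919 = 101101100111
→ shifted right by 3 → 000101101100 = 364
0x9E8 = 100111101000
→ OR → 100111101100 = 2540
→ shifted right by 1 → 010011110110 = 1270
0x487 = 010010000111
→ OR → 010011110111 = 1271
0x527 = 010100100111
→ XOR → 000111010000 = 464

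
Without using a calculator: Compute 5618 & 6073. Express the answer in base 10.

5552

5618 = 1010111110010
6073 = 1011110111001
AND → 1010110110000 = 5552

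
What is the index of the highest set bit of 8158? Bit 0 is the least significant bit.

8158 = 1111111011110
The topmost 1 is at position 12 (since 2^12 = 4096 ≤ 8158 < 8192).

12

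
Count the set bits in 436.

436 = 110110100
Count the 1s: 1 + 1 + 1 + 1 + 1 = 5

5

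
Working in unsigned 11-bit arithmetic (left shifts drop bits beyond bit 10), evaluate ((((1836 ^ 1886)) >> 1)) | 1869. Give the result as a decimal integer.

1836 = 11100101100
1886 = 11101011110
→ ^ → 00001110010 = 114
→ >> 1 → 00000111001 = 57
1869 = 11101001101
→ | → 11101111101 = 1917

1917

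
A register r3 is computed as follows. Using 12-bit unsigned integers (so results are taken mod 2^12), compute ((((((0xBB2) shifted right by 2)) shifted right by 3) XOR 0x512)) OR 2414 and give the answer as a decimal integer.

3439

0xBB2 = 101110110010
→ shifted right by 2 → 001011101100 = 748
→ shifted right by 3 → 000001011101 = 93
0x512 = 010100010010
→ XOR → 010101001111 = 1359
2414 = 100101101110
→ OR → 110101101111 = 3439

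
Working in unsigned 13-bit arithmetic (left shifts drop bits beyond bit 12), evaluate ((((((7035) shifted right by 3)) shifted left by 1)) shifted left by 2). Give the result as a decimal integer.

7032

7035 = 1101101111011
→ shifted right by 3 → 0001101101111 = 879
→ shifted left by 1 (mod 2^13) → 0011011011110 = 1758
→ shifted left by 2 (mod 2^13) → 1101101111000 = 7032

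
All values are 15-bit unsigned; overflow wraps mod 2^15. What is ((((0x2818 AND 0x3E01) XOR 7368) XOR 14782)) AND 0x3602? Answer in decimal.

0x2818 = 010100000011000
0x3E01 = 011111000000001
→ AND → 010100000000000 = 10240
7368 = 001110011001000
→ XOR → 011010011001000 = 13512
14782 = 011100110111110
→ XOR → 000110101110110 = 3446
0x3602 = 011011000000010
→ AND → 000010000000010 = 1026

1026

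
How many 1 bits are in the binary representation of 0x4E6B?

9

0x4E6B = 100111001101011
Count the 1s: 1 + 1 + 1 + 1 + 1 + 1 + 1 + 1 + 1 = 9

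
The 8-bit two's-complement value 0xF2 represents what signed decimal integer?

pattern = 11110010 (MSB is 1 ⇒ negative)
Invert: 00001101, add 1 → 00001110 = 14, so the value is -14.
(Equivalently: 242 - 2^8 = 242 - 256 = -14.)

-14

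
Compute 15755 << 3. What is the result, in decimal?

15755 = 00011110110001011
shift left by 3 → 11110110001011000 = 126040
(equivalently, 15755 × 2^3 = 15755 × 8)

126040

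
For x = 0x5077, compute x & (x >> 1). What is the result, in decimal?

51

x = 101000001110111 = 20599
x>>1 = 010100000111011
AND  = 000000000110011 = 51
(x & (x >> 1) has a 1 wherever x has two consecutive 1 bits.)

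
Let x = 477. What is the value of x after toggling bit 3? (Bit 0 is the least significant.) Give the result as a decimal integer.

x = 111011101
bit 3 is currently 1; toggle it via x ^ (1 << 3) = x ^ 8
→ 111010101 = 469

469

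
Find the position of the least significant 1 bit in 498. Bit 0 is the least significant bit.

1

498 = 111110010
Trailing zeros: 1, so the lowest set bit is bit 1 (value 2).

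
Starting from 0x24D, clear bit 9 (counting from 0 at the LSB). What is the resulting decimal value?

77

x = 01001001101
bit 9 is currently 1; clear it via x & ~(1 << 9) = x & ~512
→ 00001001101 = 77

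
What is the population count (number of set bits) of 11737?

9

11737 = 10110111011001
Count the 1s: 1 + 1 + 1 + 1 + 1 + 1 + 1 + 1 + 1 = 9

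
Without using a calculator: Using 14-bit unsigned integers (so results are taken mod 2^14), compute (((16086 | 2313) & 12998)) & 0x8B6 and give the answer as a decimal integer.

16086 = 11111011010110
2313 = 00100100001001
→ | → 11111111011111 = 16351
12998 = 11001011000110
→ & → 11001011000110 = 12998
0x8B6 = 00100010110110
→ & → 00000010000110 = 134

134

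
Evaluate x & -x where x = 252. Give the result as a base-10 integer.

4

x = 11111100 = 252
-x (two's complement) = …00000100
AND   = 00000100 = 4
(x & -x isolates the lowest set bit of x.)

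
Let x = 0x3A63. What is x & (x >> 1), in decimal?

x = 11101001100011 = 14947
x>>1 = 01110100110001
AND  = 01100000100001 = 6177
(x & (x >> 1) has a 1 wherever x has two consecutive 1 bits.)

6177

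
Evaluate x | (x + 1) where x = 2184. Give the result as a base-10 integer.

2185

x = 100010001000 = 2184
x + 1 = 100010001001
OR    = 100010001001 = 2185
(x | (x + 1) sets the lowest cleared bit.)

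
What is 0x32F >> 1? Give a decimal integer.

407

0x32F = 1100101111
shift right by 1 → 0110010111 = 407
(equivalently, floor(815 / 2))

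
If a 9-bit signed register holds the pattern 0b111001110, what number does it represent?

pattern = 111001110 (MSB is 1 ⇒ negative)
Invert: 000110001, add 1 → 000110010 = 50, so the value is -50.
(Equivalently: 462 - 2^9 = 462 - 512 = -50.)

-50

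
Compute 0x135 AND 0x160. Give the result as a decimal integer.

0x135 = 100110101
0x160 = 101100000
AND → 100100000 = 288

288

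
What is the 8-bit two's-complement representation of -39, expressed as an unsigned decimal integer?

39 in 8 bits: 00100111
Invert: 11011000
Add 1:  11011001 = 217
(Check: 2^8 - 39 = 256 - 39 = 217.)

217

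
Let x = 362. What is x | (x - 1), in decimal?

363

x = 101101010 = 362
x - 1 = 101101001
OR    = 101101011 = 363
(x | (x - 1) sets all bits below the lowest set bit.)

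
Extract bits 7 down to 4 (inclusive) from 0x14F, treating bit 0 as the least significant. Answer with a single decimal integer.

v = 101001111
Shift right by 4: 10100
Mask low 4 bits: 0100 = 4

4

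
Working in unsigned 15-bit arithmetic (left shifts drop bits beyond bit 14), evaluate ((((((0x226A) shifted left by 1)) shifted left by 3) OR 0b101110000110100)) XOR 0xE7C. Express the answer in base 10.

0x226A = 010001001101010
→ shifted left by 1 (mod 2^15) → 100010011010100 = 17620
→ shifted left by 3 (mod 2^15) → 010011010100000 = 9888
0b101110000110100 = 101110000110100
→ OR → 111111010110100 = 32436
0xE7C = 000111001111100
→ XOR → 111000011001000 = 28872

28872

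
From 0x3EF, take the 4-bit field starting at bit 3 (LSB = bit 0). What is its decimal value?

13

v = 1111101111
Shift right by 3: 1111101
Mask low 4 bits: 1101 = 13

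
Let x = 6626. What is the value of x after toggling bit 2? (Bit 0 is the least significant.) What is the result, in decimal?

x = 1100111100010
bit 2 is currently 0; toggle it via x ^ (1 << 2) = x ^ 4
→ 1100111100110 = 6630

6630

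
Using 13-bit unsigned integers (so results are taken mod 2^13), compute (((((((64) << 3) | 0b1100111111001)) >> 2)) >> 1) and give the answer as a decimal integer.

895

64 = 0000001000000
→ << 3 (mod 2^13) → 0001000000000 = 512
0b1100111111001 = 1100111111001
→ | → 1101111111001 = 7161
→ >> 2 → 0011011111110 = 1790
→ >> 1 → 0001101111111 = 895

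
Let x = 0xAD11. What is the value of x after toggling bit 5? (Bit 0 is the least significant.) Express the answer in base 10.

44337

x = 1010110100010001
bit 5 is currently 0; toggle it via x ^ (1 << 5) = x ^ 32
→ 1010110100110001 = 44337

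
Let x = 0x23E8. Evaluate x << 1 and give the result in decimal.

0x23E8 = 010001111101000
shift left by 1 → 100011111010000 = 18384
(equivalently, 9192 × 2^1 = 9192 × 2)

18384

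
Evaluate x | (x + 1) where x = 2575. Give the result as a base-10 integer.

x = 101000001111 = 2575
x + 1 = 101000010000
OR    = 101000011111 = 2591
(x | (x + 1) sets the lowest cleared bit.)

2591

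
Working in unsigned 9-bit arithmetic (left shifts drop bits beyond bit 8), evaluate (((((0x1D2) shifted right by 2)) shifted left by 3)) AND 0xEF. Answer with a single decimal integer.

160

0x1D2 = 111010010
→ shifted right by 2 → 001110100 = 116
→ shifted left by 3 (mod 2^9) → 110100000 = 416
0xEF = 011101111
→ AND → 010100000 = 160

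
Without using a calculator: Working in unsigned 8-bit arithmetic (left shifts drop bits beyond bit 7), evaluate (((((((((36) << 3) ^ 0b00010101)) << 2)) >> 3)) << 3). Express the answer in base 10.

36 = 00100100
→ << 3 (mod 2^8) → 00100000 = 32
0b00010101 = 00010101
→ ^ → 00110101 = 53
→ << 2 (mod 2^8) → 11010100 = 212
→ >> 3 → 00011010 = 26
→ << 3 (mod 2^8) → 11010000 = 208

208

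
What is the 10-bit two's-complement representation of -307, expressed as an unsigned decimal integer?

717

307 in 10 bits: 0100110011
Invert: 1011001100
Add 1:  1011001101 = 717
(Check: 2^10 - 307 = 1024 - 307 = 717.)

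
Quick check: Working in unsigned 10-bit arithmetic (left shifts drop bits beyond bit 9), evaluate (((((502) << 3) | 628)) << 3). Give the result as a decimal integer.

502 = 0111110110
→ << 3 (mod 2^10) → 1110110000 = 944
628 = 1001110100
→ | → 1111110100 = 1012
→ << 3 (mod 2^10) → 1110100000 = 928

928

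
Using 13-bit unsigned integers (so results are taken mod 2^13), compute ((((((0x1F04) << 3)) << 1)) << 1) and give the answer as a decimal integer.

128

0x1F04 = 1111100000100
→ << 3 (mod 2^13) → 1100000100000 = 6176
→ << 1 (mod 2^13) → 1000001000000 = 4160
→ << 1 (mod 2^13) → 0000010000000 = 128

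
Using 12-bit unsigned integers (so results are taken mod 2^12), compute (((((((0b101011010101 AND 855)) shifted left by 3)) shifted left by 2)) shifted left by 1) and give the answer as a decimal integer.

1344

0b101011010101 = 101011010101
855 = 001101010111
→ AND → 001001010101 = 597
→ shifted left by 3 (mod 2^12) → 001010101000 = 680
→ shifted left by 2 (mod 2^12) → 101010100000 = 2720
→ shifted left by 1 (mod 2^12) → 010101000000 = 1344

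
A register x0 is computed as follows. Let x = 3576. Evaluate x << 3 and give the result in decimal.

28608

3576 = 000110111111000
shift left by 3 → 110111111000000 = 28608
(equivalently, 3576 × 2^3 = 3576 × 8)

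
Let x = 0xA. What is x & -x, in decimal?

2

x = 1010 = 10
-x (two's complement) = …0110
AND   = 0010 = 2
(x & -x isolates the lowest set bit of x.)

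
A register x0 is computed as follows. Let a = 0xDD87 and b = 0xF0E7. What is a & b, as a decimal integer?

0xDD87 = 1101110110000111
0xF0E7 = 1111000011100111
AND → 1101000010000111 = 53383

53383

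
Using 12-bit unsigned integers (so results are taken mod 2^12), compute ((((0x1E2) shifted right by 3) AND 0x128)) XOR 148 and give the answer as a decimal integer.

188

0x1E2 = 000111100010
→ shifted right by 3 → 000000111100 = 60
0x128 = 000100101000
→ AND → 000000101000 = 40
148 = 000010010100
→ XOR → 000010111100 = 188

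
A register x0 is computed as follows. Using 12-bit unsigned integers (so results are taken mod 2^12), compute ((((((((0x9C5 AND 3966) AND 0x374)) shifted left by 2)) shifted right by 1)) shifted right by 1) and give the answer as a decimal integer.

0x9C5 = 100111000101
3966 = 111101111110
→ AND → 100101000100 = 2372
0x374 = 001101110100
→ AND → 000101000100 = 324
→ shifted left by 2 (mod 2^12) → 010100010000 = 1296
→ shifted right by 1 → 001010001000 = 648
→ shifted right by 1 → 000101000100 = 324

324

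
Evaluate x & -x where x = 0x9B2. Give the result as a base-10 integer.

2

x = 100110110010 = 2482
-x (two's complement) = …011001001110
AND   = 000000000010 = 2
(x & -x isolates the lowest set bit of x.)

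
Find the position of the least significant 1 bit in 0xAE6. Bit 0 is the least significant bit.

0xAE6 = 101011100110
Trailing zeros: 1, so the lowest set bit is bit 1 (value 2).

1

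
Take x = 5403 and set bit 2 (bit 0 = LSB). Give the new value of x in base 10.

5407

x = 0001010100011011
bit 2 is currently 0; set it via x | (1 << 2) = x | 4
→ 0001010100011111 = 5407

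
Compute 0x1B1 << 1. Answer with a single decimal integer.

866

0x1B1 = 0110110001
shift left by 1 → 1101100010 = 866
(equivalently, 433 × 2^1 = 433 × 2)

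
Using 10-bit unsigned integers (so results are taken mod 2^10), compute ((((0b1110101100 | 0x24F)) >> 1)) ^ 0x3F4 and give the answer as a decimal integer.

0b1110101100 = 1110101100
0x24F = 1001001111
→ | → 1111101111 = 1007
→ >> 1 → 0111110111 = 503
0x3F4 = 1111110100
→ ^ → 1000000011 = 515

515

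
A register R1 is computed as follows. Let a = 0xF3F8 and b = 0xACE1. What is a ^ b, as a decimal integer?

0xF3F8 = 1111001111111000
0xACE1 = 1010110011100001
XOR → 0101111100011001 = 24345

24345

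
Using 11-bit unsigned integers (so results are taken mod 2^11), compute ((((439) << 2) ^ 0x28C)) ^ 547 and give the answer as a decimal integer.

1651

439 = 00110110111
→ << 2 (mod 2^11) → 11011011100 = 1756
0x28C = 01010001100
→ ^ → 10001010000 = 1104
547 = 01000100011
→ ^ → 11001110011 = 1651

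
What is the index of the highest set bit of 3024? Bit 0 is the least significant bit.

11

3024 = 101111010000
The topmost 1 is at position 11 (since 2^11 = 2048 ≤ 3024 < 4096).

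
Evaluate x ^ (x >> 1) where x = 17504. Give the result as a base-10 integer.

26192

x = 100010001100000 = 17504
x>>1 = 010001000110000
XOR  = 110011001010000 = 26192
(x ^ (x >> 1) gives the standard binary-reflected Gray code of x.)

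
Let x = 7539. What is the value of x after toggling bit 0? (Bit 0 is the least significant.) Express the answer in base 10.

7538

x = 01110101110011
bit 0 is currently 1; toggle it via x ^ (1 << 0) = x ^ 1
→ 01110101110010 = 7538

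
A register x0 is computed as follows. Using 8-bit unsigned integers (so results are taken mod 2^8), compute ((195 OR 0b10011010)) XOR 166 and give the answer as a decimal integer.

195 = 11000011
0b10011010 = 10011010
→ OR → 11011011 = 219
166 = 10100110
→ XOR → 01111101 = 125

125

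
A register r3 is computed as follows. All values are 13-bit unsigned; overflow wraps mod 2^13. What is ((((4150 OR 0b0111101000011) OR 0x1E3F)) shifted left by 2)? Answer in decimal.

4150 = 1000000110110
0b0111101000011 = 0111101000011
→ OR → 1111101110111 = 8055
0x1E3F = 1111000111111
→ OR → 1111101111111 = 8063
→ shifted left by 2 (mod 2^13) → 1110111111100 = 7676

7676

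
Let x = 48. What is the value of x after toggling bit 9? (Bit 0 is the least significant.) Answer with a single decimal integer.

x = 0000000110000
bit 9 is currently 0; toggle it via x ^ (1 << 9) = x ^ 512
→ 0001000110000 = 560

560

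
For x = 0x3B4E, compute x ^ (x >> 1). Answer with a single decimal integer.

9961

x = 11101101001110 = 15182
x>>1 = 01110110100111
XOR  = 10011011101001 = 9961
(x ^ (x >> 1) gives the standard binary-reflected Gray code of x.)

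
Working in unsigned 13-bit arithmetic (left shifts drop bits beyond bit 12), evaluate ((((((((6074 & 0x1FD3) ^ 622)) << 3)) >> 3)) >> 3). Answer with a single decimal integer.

63

6074 = 1011110111010
0x1FD3 = 1111111010011
→ & → 1011110010010 = 6034
622 = 0001001101110
→ ^ → 1010111111100 = 5628
→ << 3 (mod 2^13) → 0111111100000 = 4064
→ >> 3 → 0000111111100 = 508
→ >> 3 → 0000000111111 = 63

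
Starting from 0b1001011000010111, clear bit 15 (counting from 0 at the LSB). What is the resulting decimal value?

x = 1001011000010111
bit 15 is currently 1; clear it via x & ~(1 << 15) = x & ~32768
→ 0001011000010111 = 5655

5655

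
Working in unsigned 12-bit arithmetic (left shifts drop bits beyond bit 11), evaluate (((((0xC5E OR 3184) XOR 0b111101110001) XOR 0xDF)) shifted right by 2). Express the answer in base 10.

0xC5E = 110001011110
3184 = 110001110000
→ OR → 110001111110 = 3198
0b111101110001 = 111101110001
→ XOR → 001100001111 = 783
0xDF = 000011011111
→ XOR → 001111010000 = 976
→ shifted right by 2 → 000011110100 = 244

244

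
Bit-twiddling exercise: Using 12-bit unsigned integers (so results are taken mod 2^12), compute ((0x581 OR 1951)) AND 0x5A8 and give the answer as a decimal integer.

0x581 = 010110000001
1951 = 011110011111
→ OR → 011110011111 = 1951
0x5A8 = 010110101000
→ AND → 010110001000 = 1416

1416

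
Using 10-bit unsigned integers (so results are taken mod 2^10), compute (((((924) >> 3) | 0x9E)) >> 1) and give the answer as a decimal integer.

127

924 = 1110011100
→ >> 3 → 0001110011 = 115
0x9E = 0010011110
→ | → 0011111111 = 255
→ >> 1 → 0001111111 = 127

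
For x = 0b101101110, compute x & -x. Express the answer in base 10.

2

x = 101101110 = 366
-x (two's complement) = …010010010
AND   = 000000010 = 2
(x & -x isolates the lowest set bit of x.)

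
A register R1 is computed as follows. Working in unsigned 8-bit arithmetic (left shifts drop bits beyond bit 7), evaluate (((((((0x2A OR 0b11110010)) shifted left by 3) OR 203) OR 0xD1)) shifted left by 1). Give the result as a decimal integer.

182

0x2A = 00101010
0b11110010 = 11110010
→ OR → 11111010 = 250
→ shifted left by 3 (mod 2^8) → 11010000 = 208
203 = 11001011
→ OR → 11011011 = 219
0xD1 = 11010001
→ OR → 11011011 = 219
→ shifted left by 1 (mod 2^8) → 10110110 = 182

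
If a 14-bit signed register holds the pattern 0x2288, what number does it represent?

-7544

pattern = 10001010001000 (MSB is 1 ⇒ negative)
Invert: 01110101110111, add 1 → 01110101111000 = 7544, so the value is -7544.
(Equivalently: 8840 - 2^14 = 8840 - 16384 = -7544.)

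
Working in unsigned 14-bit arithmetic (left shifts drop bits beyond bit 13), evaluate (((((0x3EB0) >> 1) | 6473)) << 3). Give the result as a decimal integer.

15048

0x3EB0 = 11111010110000
→ >> 1 → 01111101011000 = 8024
6473 = 01100101001001
→ | → 01111101011001 = 8025
→ << 3 (mod 2^14) → 11101011001000 = 15048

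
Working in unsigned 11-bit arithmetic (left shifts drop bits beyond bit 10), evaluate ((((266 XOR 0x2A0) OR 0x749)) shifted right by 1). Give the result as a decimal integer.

1013

266 = 00100001010
0x2A0 = 01010100000
→ XOR → 01110101010 = 938
0x749 = 11101001001
→ OR → 11111101011 = 2027
→ shifted right by 1 → 01111110101 = 1013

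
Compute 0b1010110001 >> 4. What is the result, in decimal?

43

x = 1010110001
shift right by 4 → 0000101011 = 43
(equivalently, floor(689 / 16))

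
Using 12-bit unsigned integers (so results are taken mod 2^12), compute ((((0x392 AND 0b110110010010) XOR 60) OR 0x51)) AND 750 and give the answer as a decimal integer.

238

0x392 = 001110010010
0b110110010010 = 110110010010
→ AND → 000110010010 = 402
60 = 000000111100
→ XOR → 000110101110 = 430
0x51 = 000001010001
→ OR → 000111111111 = 511
750 = 001011101110
→ AND → 000011101110 = 238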